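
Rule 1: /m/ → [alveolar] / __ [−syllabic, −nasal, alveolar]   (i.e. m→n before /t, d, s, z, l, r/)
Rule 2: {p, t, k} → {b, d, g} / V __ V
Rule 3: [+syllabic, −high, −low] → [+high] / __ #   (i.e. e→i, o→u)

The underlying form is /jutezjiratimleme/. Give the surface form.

judezjiradinlemi

Rule 1 (nasal place assimilation): /m/ precedes the alveolar consonant /l/, so it assimilates in place to [n]. /jutezjiratimleme/ → jutezjiratinleme.
Rule 2 (intervocalic voicing): /t/ is a voiceless stop between vowels /u/ and /e/, so it voices to [d]. /t/ is a voiceless stop between vowels /a/ and /i/, so it voices to [d]. /jutezjiratinleme/ → judezjiradinleme.
Rule 3 (final vowel raising): /e/ is a mid vowel in word-final position, so it raises to [i]. /judezjiradinleme/ → judezjiradinlemi.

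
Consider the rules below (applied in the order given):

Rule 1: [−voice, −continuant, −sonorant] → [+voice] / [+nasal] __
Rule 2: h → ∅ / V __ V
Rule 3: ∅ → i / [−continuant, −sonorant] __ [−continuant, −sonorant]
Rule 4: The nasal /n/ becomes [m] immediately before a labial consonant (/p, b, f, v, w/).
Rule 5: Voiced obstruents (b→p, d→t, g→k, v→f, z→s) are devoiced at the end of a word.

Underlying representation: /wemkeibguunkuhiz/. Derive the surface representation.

Rule 1 (post-nasal voicing): /k/ is a voiceless stop immediately after the nasal /m/, so it voices to [g]. /k/ is a voiceless stop immediately after the nasal /n/, so it voices to [g]. /wemkeibguunkuhiz/ → wemgeibguunguhiz.
Rule 2 (intervocalic h-deletion): /h/ occurs between vowels /u/ and /i/, so it deletes. /wemgeibguunguhiz/ → wemgeibguunguiz.
Rule 3 (stop-cluster i-epenthesis): /b/ and /g/ form a stop–stop cluster, so [i] is inserted between them. /wemgeibguunguiz/ → wemgeibiguunguiz.
Rule 4 (nasal place assimilation): no segment meets the environment; /wemgeibiguunguiz/ is unchanged.
Rule 5 (final devoicing): /z/ is a voiced obstruent in word-final position, so it devoices to [s]. /wemgeibiguunguiz/ → wemgeibiguunguis.

wemgeibiguunguis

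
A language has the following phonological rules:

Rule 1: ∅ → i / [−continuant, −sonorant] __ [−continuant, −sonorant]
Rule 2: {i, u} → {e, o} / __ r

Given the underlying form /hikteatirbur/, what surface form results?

Rule 1 (stop-cluster i-epenthesis): /k/ and /t/ form a stop–stop cluster, so [i] is inserted between them. /hikteatirbur/ → hikiteatirbur.
Rule 2 (pre-rhotic lowering): /i/ is a high vowel immediately before /r/, so it lowers to [e]. /u/ is a high vowel immediately before /r/, so it lowers to [o]. /hikiteatirbur/ → hikiteaterbor.

hikiteaterbor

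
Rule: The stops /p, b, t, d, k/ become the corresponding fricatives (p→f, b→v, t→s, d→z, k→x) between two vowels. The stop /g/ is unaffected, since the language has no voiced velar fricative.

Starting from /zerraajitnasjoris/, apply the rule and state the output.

No segment of /zerraajitnasjoris/ meets the structural description of the rule, so the form surfaces unchanged.

zerraajitnasjoris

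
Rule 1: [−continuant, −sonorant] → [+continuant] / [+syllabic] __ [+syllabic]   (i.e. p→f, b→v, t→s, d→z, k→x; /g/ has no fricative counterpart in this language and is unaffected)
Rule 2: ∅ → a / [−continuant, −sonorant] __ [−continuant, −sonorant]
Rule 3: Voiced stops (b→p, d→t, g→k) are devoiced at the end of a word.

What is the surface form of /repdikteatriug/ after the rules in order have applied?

repadikateatriuk

Rule 1 (intervocalic spirantization): no segment meets the environment; /repdikteatriug/ is unchanged.
Rule 2 (stop-cluster a-epenthesis): /p/ and /d/ form a stop–stop cluster, so [a] is inserted between them. /k/ and /t/ form a stop–stop cluster, so [a] is inserted between them. /repdikteatriug/ → repadikateatriug.
Rule 3 (final devoicing): /g/ is a voiced stop in word-final position, so it devoices to [k]. /repadikateatriug/ → repadikateatriuk.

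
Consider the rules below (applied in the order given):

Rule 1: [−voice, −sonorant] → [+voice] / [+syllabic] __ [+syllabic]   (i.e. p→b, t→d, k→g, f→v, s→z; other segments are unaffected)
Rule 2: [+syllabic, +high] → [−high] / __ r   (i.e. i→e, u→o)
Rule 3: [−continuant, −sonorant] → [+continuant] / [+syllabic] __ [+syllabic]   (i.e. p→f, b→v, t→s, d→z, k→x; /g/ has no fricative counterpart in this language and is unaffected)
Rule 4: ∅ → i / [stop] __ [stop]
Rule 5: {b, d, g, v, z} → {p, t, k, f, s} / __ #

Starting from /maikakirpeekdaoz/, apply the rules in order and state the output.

maigagerpeekidaos

Rule 1 (intervocalic voicing): /k/ is a voiceless obstruent between vowels /i/ and /a/, so it voices to [g]. /k/ is a voiceless obstruent between vowels /a/ and /i/, so it voices to [g]. /maikakirpeekdaoz/ → maigagirpeekdaoz.
Rule 2 (pre-rhotic lowering): /i/ is a high vowel immediately before /r/, so it lowers to [e]. /maigagirpeekdaoz/ → maigagerpeekdaoz.
Rule 3 (intervocalic spirantization): no segment meets the environment; /maigagerpeekdaoz/ is unchanged.
Rule 4 (stop-cluster i-epenthesis): /k/ and /d/ form a stop–stop cluster, so [i] is inserted between them. /maigagerpeekdaoz/ → maigagerpeekidaoz.
Rule 5 (final devoicing): /z/ is a voiced obstruent in word-final position, so it devoices to [s]. /maigagerpeekidaoz/ → maigagerpeekidaos.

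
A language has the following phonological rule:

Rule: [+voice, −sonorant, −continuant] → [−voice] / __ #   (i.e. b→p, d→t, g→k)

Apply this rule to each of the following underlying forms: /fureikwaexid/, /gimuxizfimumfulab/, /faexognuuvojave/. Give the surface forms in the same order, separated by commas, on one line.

/fureikwaexid/: /d/ is a voiced stop in word-final position, so it devoices to [t]. → [fureikwaexit].
/gimuxizfimumfulab/: /b/ is a voiced stop in word-final position, so it devoices to [p]. → [gimuxizfimumfulap].
/faexognuuvojave/: the rule's environment is not met; surfaces unchanged as [faexognuuvojave].

fureikwaexit, gimuxizfimumfulap, faexognuuvojave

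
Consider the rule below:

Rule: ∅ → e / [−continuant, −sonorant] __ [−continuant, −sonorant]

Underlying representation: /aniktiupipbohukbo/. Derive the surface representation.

aniketiupipebohukebo

/k/ and /t/ form a stop–stop cluster, so [e] is inserted between them.
/p/ and /b/ form a stop–stop cluster, so [e] is inserted between them.
/k/ and /b/ form a stop–stop cluster, so [e] is inserted between them.
Surface form: [aniketiupipebohukebo].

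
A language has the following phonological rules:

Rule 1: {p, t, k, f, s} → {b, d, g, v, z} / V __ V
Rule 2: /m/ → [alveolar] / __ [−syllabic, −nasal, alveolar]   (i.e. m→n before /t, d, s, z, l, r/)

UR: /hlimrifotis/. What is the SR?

hlinrivodis

Rule 1 (intervocalic voicing): /f/ is a voiceless obstruent between vowels /i/ and /o/, so it voices to [v]. /t/ is a voiceless obstruent between vowels /o/ and /i/, so it voices to [d]. /hlimrifotis/ → hlimrivodis.
Rule 2 (nasal place assimilation): /m/ precedes the alveolar consonant /r/, so it assimilates in place to [n]. /hlimrivodis/ → hlinrivodis.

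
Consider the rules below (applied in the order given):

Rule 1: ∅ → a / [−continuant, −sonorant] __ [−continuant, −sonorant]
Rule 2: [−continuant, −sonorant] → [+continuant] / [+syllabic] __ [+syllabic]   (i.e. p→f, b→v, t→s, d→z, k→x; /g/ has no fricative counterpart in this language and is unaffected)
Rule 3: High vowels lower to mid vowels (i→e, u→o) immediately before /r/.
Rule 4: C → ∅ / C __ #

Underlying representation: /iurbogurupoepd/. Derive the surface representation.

Rule 1 (stop-cluster a-epenthesis): /p/ and /d/ form a stop–stop cluster, so [a] is inserted between them. /iurbogurupoepd/ → iurbogurupoepad.
Rule 2 (intervocalic spirantization): /p/ is a stop between vowels /u/ and /o/, so it spirantizes to the fricative [f]. /p/ is a stop between vowels /e/ and /a/, so it spirantizes to the fricative [f]. /iurbogurupoepad/ → iurbogurufoefad.
Rule 3 (pre-rhotic lowering): /u/ is a high vowel immediately before /r/, so it lowers to [o]. /u/ is a high vowel immediately before /r/, so it lowers to [o]. /iurbogurufoefad/ → iorbogorufoefad.
Rule 4 (final cluster simplification): no segment meets the environment; /iorbogorufoefad/ is unchanged.

iorbogorufoefad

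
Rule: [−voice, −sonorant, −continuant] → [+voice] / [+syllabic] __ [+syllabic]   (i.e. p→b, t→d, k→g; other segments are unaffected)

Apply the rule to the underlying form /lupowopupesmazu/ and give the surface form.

/p/ is a voiceless stop between vowels /u/ and /o/, so it voices to [b].
/p/ is a voiceless stop between vowels /o/ and /u/, so it voices to [b].
/p/ is a voiceless stop between vowels /u/ and /e/, so it voices to [b].
Surface form: [lubowobubesmazu].

lubowobubesmazu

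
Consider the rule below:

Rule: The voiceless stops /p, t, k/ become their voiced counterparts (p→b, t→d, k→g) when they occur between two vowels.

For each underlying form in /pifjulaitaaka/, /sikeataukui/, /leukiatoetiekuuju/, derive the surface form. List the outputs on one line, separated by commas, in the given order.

/pifjulaitaaka/: /t/ is a voiceless stop between vowels /i/ and /a/, so it voices to [d]. /k/ is a voiceless stop between vowels /a/ and /a/, so it voices to [g]. → [pifjulaidaaga].
/sikeataukui/: /k/ is a voiceless stop between vowels /i/ and /e/, so it voices to [g]. /t/ is a voiceless stop between vowels /a/ and /a/, so it voices to [d]. /k/ is a voiceless stop between vowels /u/ and /u/, so it voices to [g]. → [sigeadaugui].
/leukiatoetiekuuju/: /k/ is a voiceless stop between vowels /u/ and /i/, so it voices to [g]. /t/ is a voiceless stop between vowels /a/ and /o/, so it voices to [d]. /t/ is a voiceless stop between vowels /e/ and /i/, so it voices to [d]. /k/ is a voiceless stop between vowels /e/ and /u/, so it voices to [g]. → [leugiadoedieguuju].

pifjulaidaaga, sigeadaugui, leugiadoedieguuju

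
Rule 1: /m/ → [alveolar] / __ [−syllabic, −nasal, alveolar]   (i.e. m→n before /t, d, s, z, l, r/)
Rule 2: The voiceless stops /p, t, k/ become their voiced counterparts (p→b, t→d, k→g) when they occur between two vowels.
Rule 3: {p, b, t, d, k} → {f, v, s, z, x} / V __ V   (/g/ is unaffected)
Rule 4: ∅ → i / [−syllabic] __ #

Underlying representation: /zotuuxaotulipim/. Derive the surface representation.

Rule 1 (nasal place assimilation): no segment meets the environment; /zotuuxaotulipim/ is unchanged.
Rule 2 (intervocalic voicing): /t/ is a voiceless stop between vowels /o/ and /u/, so it voices to [d]. /t/ is a voiceless stop between vowels /o/ and /u/, so it voices to [d]. /p/ is a voiceless stop between vowels /i/ and /i/, so it voices to [b]. /zotuuxaotulipim/ → zoduuxaodulibim.
Rule 3 (intervocalic spirantization): /d/ is a stop between vowels /o/ and /u/, so it spirantizes to the fricative [z]. /d/ is a stop between vowels /o/ and /u/, so it spirantizes to the fricative [z]. /b/ is a stop between vowels /i/ and /i/, so it spirantizes to the fricative [v]. /zoduuxaodulibim/ → zozuuxaozulivim.
Rule 4 (final i-epenthesis): the form ends in the consonant /m/, so [i] is inserted word-finally. /zozuuxaozulivim/ → zozuuxaozulivimi.

zozuuxaozulivimi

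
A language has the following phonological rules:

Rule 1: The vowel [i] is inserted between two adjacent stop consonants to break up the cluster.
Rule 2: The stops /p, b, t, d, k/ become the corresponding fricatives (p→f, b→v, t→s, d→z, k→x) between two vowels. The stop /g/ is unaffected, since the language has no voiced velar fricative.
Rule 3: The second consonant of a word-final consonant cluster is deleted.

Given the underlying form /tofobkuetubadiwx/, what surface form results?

Rule 1 (stop-cluster i-epenthesis): /b/ and /k/ form a stop–stop cluster, so [i] is inserted between them. /tofobkuetubadiwx/ → tofobikuetubadiwx.
Rule 2 (intervocalic spirantization): /b/ is a stop between vowels /o/ and /i/, so it spirantizes to the fricative [v]. /k/ is a stop between vowels /i/ and /u/, so it spirantizes to the fricative [x]. /t/ is a stop between vowels /e/ and /u/, so it spirantizes to the fricative [s]. /b/ is a stop between vowels /u/ and /a/, so it spirantizes to the fricative [v]. /d/ is a stop between vowels /a/ and /i/, so it spirantizes to the fricative [z]. /tofobikuetubadiwx/ → tofovixuesuvaziwx.
Rule 3 (final cluster simplification): /x/ is the second consonant of a word-final cluster /wx/, so it deletes. /tofovixuesuvaziwx/ → tofovixuesuvaziw.

tofovixuesuvaziw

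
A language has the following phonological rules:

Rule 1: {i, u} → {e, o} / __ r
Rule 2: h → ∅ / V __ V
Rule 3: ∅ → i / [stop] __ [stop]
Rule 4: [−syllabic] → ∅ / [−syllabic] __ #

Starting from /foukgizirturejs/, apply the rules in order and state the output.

Rule 1 (pre-rhotic lowering): /i/ is a high vowel immediately before /r/, so it lowers to [e]. /u/ is a high vowel immediately before /r/, so it lowers to [o]. /foukgizirturejs/ → foukgizertorejs.
Rule 2 (intervocalic h-deletion): no segment meets the environment; /foukgizertorejs/ is unchanged.
Rule 3 (stop-cluster i-epenthesis): /k/ and /g/ form a stop–stop cluster, so [i] is inserted between them. /foukgizertorejs/ → foukigizertorejs.
Rule 4 (final cluster simplification): /s/ is the second consonant of a word-final cluster /js/, so it deletes. /foukigizertorejs/ → foukigizertorej.

foukigizertorej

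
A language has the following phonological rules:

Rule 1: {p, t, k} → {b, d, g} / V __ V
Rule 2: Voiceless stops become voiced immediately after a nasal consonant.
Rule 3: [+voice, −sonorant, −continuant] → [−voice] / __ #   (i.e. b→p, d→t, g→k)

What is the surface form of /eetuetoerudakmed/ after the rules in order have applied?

Rule 1 (intervocalic voicing): /t/ is a voiceless stop between vowels /e/ and /u/, so it voices to [d]. /t/ is a voiceless stop between vowels /e/ and /o/, so it voices to [d]. /eetuetoerudakmed/ → eeduedoerudakmed.
Rule 2 (post-nasal voicing): no segment meets the environment; /eeduedoerudakmed/ is unchanged.
Rule 3 (final devoicing): /d/ is a voiced stop in word-final position, so it devoices to [t]. /eeduedoerudakmed/ → eeduedoerudakmet.

eeduedoerudakmet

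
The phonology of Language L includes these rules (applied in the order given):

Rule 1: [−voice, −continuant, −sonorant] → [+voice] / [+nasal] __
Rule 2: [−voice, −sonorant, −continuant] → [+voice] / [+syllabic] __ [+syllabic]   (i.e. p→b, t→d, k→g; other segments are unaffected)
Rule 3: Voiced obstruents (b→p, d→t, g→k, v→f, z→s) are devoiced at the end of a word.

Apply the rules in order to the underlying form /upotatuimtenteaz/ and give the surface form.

Rule 1 (post-nasal voicing): /t/ is a voiceless stop immediately after the nasal /m/, so it voices to [d]. /t/ is a voiceless stop immediately after the nasal /n/, so it voices to [d]. /upotatuimtenteaz/ → upotatuimdendeaz.
Rule 2 (intervocalic voicing): /p/ is a voiceless stop between vowels /u/ and /o/, so it voices to [b]. /t/ is a voiceless stop between vowels /o/ and /a/, so it voices to [d]. /t/ is a voiceless stop between vowels /a/ and /u/, so it voices to [d]. /upotatuimdendeaz/ → ubodaduimdendeaz.
Rule 3 (final devoicing): /z/ is a voiced obstruent in word-final position, so it devoices to [s]. /ubodaduimdendeaz/ → ubodaduimdendeas.

ubodaduimdendeas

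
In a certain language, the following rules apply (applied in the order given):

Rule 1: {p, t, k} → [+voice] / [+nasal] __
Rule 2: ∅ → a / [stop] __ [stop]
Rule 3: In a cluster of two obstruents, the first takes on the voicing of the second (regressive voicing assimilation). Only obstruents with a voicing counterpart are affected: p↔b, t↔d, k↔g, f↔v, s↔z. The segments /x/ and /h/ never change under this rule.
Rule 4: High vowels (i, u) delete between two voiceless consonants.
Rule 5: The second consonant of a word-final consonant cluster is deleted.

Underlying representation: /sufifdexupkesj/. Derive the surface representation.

Rule 1 (post-nasal voicing): no segment meets the environment; /sufifdexupkesj/ is unchanged.
Rule 2 (stop-cluster a-epenthesis): /p/ and /k/ form a stop–stop cluster, so [a] is inserted between them. /sufifdexupkesj/ → sufifdexupakesj.
Rule 3 (regressive voicing assimilation): /f/ precedes the voiced obstruent /d/, so it voices to [v] by assimilation. /sufifdexupakesj/ → sufivdexupakesj.
Rule 4 (high vowel syncope): /u/ is a high vowel flanked by voiceless consonants /s/ and /f/, so it deletes. /u/ is a high vowel flanked by voiceless consonants /x/ and /p/, so it deletes. /sufivdexupakesj/ → sfivdexpakesj.
Rule 5 (final cluster simplification): /j/ is the second consonant of a word-final cluster /sj/, so it deletes. /sfivdexpakesj/ → sfivdexpakes.

sfivdexpakes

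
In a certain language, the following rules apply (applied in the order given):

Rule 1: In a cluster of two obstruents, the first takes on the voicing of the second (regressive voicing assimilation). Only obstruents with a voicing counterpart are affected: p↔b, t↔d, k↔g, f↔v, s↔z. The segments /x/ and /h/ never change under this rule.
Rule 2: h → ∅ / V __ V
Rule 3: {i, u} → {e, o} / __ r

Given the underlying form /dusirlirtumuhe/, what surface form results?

Rule 1 (regressive voicing assimilation): no segment meets the environment; /dusirlirtumuhe/ is unchanged.
Rule 2 (intervocalic h-deletion): /h/ occurs between vowels /u/ and /e/, so it deletes. /dusirlirtumuhe/ → dusirlirtumue.
Rule 3 (pre-rhotic lowering): /i/ is a high vowel immediately before /r/, so it lowers to [e]. /i/ is a high vowel immediately before /r/, so it lowers to [e]. /dusirlirtumue/ → duserlertumue.

duserlertumue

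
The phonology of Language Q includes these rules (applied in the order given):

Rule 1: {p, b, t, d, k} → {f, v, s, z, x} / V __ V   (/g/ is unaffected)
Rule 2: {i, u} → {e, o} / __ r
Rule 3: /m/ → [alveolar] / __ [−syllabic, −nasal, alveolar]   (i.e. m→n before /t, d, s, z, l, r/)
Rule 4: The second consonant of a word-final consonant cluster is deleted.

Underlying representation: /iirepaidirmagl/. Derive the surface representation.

Rule 1 (intervocalic spirantization): /p/ is a stop between vowels /e/ and /a/, so it spirantizes to the fricative [f]. /d/ is a stop between vowels /i/ and /i/, so it spirantizes to the fricative [z]. /iirepaidirmagl/ → iirefaizirmagl.
Rule 2 (pre-rhotic lowering): /i/ is a high vowel immediately before /r/, so it lowers to [e]. /i/ is a high vowel immediately before /r/, so it lowers to [e]. /iirefaizirmagl/ → ierefaizermagl.
Rule 3 (nasal place assimilation): no segment meets the environment; /ierefaizermagl/ is unchanged.
Rule 4 (final cluster simplification): /l/ is the second consonant of a word-final cluster /gl/, so it deletes. /ierefaizermagl/ → ierefaizermag.

ierefaizermag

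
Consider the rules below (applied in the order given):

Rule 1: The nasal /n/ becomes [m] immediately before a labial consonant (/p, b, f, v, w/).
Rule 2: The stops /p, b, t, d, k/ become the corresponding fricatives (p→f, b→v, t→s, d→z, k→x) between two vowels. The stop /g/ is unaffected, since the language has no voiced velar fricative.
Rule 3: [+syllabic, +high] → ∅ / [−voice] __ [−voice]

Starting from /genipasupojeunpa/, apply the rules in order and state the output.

genifasfojeumpa

Rule 1 (nasal place assimilation): /n/ precedes the labial consonant /p/, so it assimilates in place to [m]. /genipasupojeunpa/ → genipasupojeumpa.
Rule 2 (intervocalic spirantization): /p/ is a stop between vowels /i/ and /a/, so it spirantizes to the fricative [f]. /p/ is a stop between vowels /u/ and /o/, so it spirantizes to the fricative [f]. /genipasupojeumpa/ → genifasufojeumpa.
Rule 3 (high vowel syncope): /u/ is a high vowel flanked by voiceless consonants /s/ and /f/, so it deletes. /genifasufojeumpa/ → genifasfojeumpa.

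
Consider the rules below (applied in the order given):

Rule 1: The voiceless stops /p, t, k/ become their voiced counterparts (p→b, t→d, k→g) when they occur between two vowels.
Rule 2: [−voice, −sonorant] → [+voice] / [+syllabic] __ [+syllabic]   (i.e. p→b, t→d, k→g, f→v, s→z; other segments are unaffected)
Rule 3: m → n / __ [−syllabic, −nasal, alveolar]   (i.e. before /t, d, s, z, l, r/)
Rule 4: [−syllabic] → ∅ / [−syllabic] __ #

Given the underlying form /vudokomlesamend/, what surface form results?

vudogonlezamen

Rule 1 (intervocalic voicing): /k/ is a voiceless stop between vowels /o/ and /o/, so it voices to [g]. /vudokomlesamend/ → vudogomlesamend.
Rule 2 (intervocalic voicing): /s/ is a voiceless obstruent between vowels /e/ and /a/, so it voices to [z]. /vudogomlesamend/ → vudogomlezamend.
Rule 3 (nasal place assimilation): /m/ precedes the alveolar consonant /l/, so it assimilates in place to [n]. /vudogomlezamend/ → vudogonlezamend.
Rule 4 (final cluster simplification): /d/ is the second consonant of a word-final cluster /nd/, so it deletes. /vudogonlezamend/ → vudogonlezamen.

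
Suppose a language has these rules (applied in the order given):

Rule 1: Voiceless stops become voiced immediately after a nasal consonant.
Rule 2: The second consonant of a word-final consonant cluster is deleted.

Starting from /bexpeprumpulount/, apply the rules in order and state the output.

Rule 1 (post-nasal voicing): /p/ is a voiceless stop immediately after the nasal /m/, so it voices to [b]. /t/ is a voiceless stop immediately after the nasal /n/, so it voices to [d]. /bexpeprumpulount/ → bexpeprumbulound.
Rule 2 (final cluster simplification): /d/ is the second consonant of a word-final cluster /nd/, so it deletes. /bexpeprumbulound/ → bexpeprumbuloun.

bexpeprumbuloun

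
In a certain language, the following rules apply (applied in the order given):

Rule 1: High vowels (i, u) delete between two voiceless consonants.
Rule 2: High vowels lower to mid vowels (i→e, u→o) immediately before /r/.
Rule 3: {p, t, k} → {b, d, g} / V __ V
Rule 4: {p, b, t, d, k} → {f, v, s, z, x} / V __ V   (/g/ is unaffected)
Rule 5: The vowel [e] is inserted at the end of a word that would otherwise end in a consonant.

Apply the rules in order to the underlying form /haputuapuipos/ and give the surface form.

haptuavuivose

Rule 1 (high vowel syncope): /u/ is a high vowel flanked by voiceless consonants /p/ and /t/, so it deletes. /haputuapuipos/ → haptuapuipos.
Rule 2 (pre-rhotic lowering): no segment meets the environment; /haptuapuipos/ is unchanged.
Rule 3 (intervocalic voicing): /p/ is a voiceless stop between vowels /a/ and /u/, so it voices to [b]. /p/ is a voiceless stop between vowels /i/ and /o/, so it voices to [b]. /haptuapuipos/ → haptuabuibos.
Rule 4 (intervocalic spirantization): /b/ is a stop between vowels /a/ and /u/, so it spirantizes to the fricative [v]. /b/ is a stop between vowels /i/ and /o/, so it spirantizes to the fricative [v]. /haptuabuibos/ → haptuavuivos.
Rule 5 (final e-epenthesis): the form ends in the consonant /s/, so [e] is inserted word-finally. /haptuavuivos/ → haptuavuivose.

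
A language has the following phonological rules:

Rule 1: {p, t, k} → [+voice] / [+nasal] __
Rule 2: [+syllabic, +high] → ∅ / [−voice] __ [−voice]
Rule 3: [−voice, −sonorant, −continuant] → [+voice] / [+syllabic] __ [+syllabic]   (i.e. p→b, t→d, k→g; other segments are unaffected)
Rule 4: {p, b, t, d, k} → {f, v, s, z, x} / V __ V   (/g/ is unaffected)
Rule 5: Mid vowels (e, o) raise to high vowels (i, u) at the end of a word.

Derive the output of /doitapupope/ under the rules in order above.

doizappovi

Rule 1 (post-nasal voicing): no segment meets the environment; /doitapupope/ is unchanged.
Rule 2 (high vowel syncope): /u/ is a high vowel flanked by voiceless consonants /p/ and /p/, so it deletes. /doitapupope/ → doitappope.
Rule 3 (intervocalic voicing): /t/ is a voiceless stop between vowels /i/ and /a/, so it voices to [d]. /p/ is a voiceless stop between vowels /o/ and /e/, so it voices to [b]. /doitappope/ → doidappobe.
Rule 4 (intervocalic spirantization): /d/ is a stop between vowels /i/ and /a/, so it spirantizes to the fricative [z]. /b/ is a stop between vowels /o/ and /e/, so it spirantizes to the fricative [v]. /doidappobe/ → doizappove.
Rule 5 (final vowel raising): /e/ is a mid vowel in word-final position, so it raises to [i]. /doizappove/ → doizappovi.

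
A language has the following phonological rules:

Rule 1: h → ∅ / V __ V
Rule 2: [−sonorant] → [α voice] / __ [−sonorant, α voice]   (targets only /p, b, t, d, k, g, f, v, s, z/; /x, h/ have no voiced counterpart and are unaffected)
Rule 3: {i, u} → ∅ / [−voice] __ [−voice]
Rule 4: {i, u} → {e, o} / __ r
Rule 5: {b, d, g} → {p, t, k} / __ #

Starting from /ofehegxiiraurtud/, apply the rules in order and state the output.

ofeekxieraortut

Rule 1 (intervocalic h-deletion): /h/ occurs between vowels /e/ and /e/, so it deletes. /ofehegxiiraurtud/ → ofeegxiiraurtud.
Rule 2 (regressive voicing assimilation): /g/ precedes the voiceless obstruent /x/, so it devoices to [k] by assimilation. /ofeegxiiraurtud/ → ofeekxiiraurtud.
Rule 3 (high vowel syncope): no segment meets the environment; /ofeekxiiraurtud/ is unchanged.
Rule 4 (pre-rhotic lowering): /i/ is a high vowel immediately before /r/, so it lowers to [e]. /u/ is a high vowel immediately before /r/, so it lowers to [o]. /ofeekxiiraurtud/ → ofeekxieraortud.
Rule 5 (final devoicing): /d/ is a voiced stop in word-final position, so it devoices to [t]. /ofeekxieraortud/ → ofeekxieraortut.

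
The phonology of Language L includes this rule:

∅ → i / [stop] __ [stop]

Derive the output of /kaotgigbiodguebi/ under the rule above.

/t/ and /g/ form a stop–stop cluster, so [i] is inserted between them.
/g/ and /b/ form a stop–stop cluster, so [i] is inserted between them.
/d/ and /g/ form a stop–stop cluster, so [i] is inserted between them.
Surface form: [kaotigigibiodiguebi].

kaotigigibiodiguebi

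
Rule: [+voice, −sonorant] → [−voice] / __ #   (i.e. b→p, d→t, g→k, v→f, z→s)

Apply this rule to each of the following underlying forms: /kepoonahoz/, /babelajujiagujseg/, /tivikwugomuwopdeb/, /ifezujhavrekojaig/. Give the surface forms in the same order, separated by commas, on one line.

/kepoonahoz/: /z/ is a voiced obstruent in word-final position, so it devoices to [s]. → [kepoonahos].
/babelajujiagujseg/: /g/ is a voiced obstruent in word-final position, so it devoices to [k]. → [babelajujiagujsek].
/tivikwugomuwopdeb/: /b/ is a voiced obstruent in word-final position, so it devoices to [p]. → [tivikwugomuwopdep].
/ifezujhavrekojaig/: /g/ is a voiced obstruent in word-final position, so it devoices to [k]. → [ifezujhavrekojaik].

kepoonahos, babelajujiagujsek, tivikwugomuwopdep, ifezujhavrekojaik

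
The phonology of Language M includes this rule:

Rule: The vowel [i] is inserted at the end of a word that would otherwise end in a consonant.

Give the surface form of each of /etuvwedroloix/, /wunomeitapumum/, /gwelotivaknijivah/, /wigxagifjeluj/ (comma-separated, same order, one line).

/etuvwedroloix/: the form ends in the consonant /x/, so [i] is inserted word-finally. → [etuvwedroloixi].
/wunomeitapumum/: the form ends in the consonant /m/, so [i] is inserted word-finally. → [wunomeitapumumi].
/gwelotivaknijivah/: the form ends in the consonant /h/, so [i] is inserted word-finally. → [gwelotivaknijivahi].
/wigxagifjeluj/: the form ends in the consonant /j/, so [i] is inserted word-finally. → [wigxagifjeluji].

etuvwedroloixi, wunomeitapumumi, gwelotivaknijivahi, wigxagifjeluji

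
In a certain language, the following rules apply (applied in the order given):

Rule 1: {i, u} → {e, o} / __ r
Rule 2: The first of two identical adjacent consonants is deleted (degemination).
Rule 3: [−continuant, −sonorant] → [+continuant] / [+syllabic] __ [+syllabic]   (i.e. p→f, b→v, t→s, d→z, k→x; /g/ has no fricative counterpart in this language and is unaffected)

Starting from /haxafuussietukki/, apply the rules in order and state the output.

haxafuusiesuxi

Rule 1 (pre-rhotic lowering): no segment meets the environment; /haxafuussietukki/ is unchanged.
Rule 2 (degemination): /ss/ is a geminate; the first /s/ deletes. /kk/ is a geminate; the first /k/ deletes. /haxafuussietukki/ → haxafuusietuki.
Rule 3 (intervocalic spirantization): /t/ is a stop between vowels /e/ and /u/, so it spirantizes to the fricative [s]. /k/ is a stop between vowels /u/ and /i/, so it spirantizes to the fricative [x]. /haxafuusietuki/ → haxafuusiesuxi.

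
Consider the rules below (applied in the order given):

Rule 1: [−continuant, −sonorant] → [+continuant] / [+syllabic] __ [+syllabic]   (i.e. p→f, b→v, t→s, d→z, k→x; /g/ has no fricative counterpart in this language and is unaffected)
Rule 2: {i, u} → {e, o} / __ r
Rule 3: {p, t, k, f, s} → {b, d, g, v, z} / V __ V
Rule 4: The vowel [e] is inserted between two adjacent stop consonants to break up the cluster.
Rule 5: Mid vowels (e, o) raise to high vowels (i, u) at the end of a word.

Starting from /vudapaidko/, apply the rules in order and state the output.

Rule 1 (intervocalic spirantization): /d/ is a stop between vowels /u/ and /a/, so it spirantizes to the fricative [z]. /p/ is a stop between vowels /a/ and /a/, so it spirantizes to the fricative [f]. /vudapaidko/ → vuzafaidko.
Rule 2 (pre-rhotic lowering): no segment meets the environment; /vuzafaidko/ is unchanged.
Rule 3 (intervocalic voicing): /f/ is a voiceless obstruent between vowels /a/ and /a/, so it voices to [v]. /vuzafaidko/ → vuzavaidko.
Rule 4 (stop-cluster e-epenthesis): /d/ and /k/ form a stop–stop cluster, so [e] is inserted between them. /vuzavaidko/ → vuzavaideko.
Rule 5 (final vowel raising): /o/ is a mid vowel in word-final position, so it raises to [u]. /vuzavaideko/ → vuzavaideku.

vuzavaideku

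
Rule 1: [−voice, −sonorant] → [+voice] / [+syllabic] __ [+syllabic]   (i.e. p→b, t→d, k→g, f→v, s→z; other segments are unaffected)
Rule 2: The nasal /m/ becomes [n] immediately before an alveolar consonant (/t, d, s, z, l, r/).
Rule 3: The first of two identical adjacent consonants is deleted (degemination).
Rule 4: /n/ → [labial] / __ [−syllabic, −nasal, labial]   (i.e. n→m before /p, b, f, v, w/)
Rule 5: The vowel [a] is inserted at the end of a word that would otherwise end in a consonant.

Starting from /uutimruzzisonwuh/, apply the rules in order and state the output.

Rule 1 (intervocalic voicing): /t/ is a voiceless obstruent between vowels /u/ and /i/, so it voices to [d]. /s/ is a voiceless obstruent between vowels /i/ and /o/, so it voices to [z]. /uutimruzzisonwuh/ → uudimruzzizonwuh.
Rule 2 (nasal place assimilation): /m/ precedes the alveolar consonant /r/, so it assimilates in place to [n]. /uudimruzzizonwuh/ → uudinruzzizonwuh.
Rule 3 (degemination): /zz/ is a geminate; the first /z/ deletes. /uudinruzzizonwuh/ → uudinruzizonwuh.
Rule 4 (nasal place assimilation): /n/ precedes the labial consonant /w/, so it assimilates in place to [m]. /uudinruzizonwuh/ → uudinruzizomwuh.
Rule 5 (final a-epenthesis): the form ends in the consonant /h/, so [a] is inserted word-finally. /uudinruzizomwuh/ → uudinruzizomwuha.

uudinruzizomwuha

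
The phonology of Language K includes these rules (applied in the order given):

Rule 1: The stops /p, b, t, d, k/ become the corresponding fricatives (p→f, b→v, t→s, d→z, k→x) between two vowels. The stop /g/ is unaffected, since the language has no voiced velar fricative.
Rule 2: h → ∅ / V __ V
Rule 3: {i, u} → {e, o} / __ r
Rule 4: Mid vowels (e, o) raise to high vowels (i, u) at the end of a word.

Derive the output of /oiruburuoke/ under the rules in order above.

Rule 1 (intervocalic spirantization): /b/ is a stop between vowels /u/ and /u/, so it spirantizes to the fricative [v]. /k/ is a stop between vowels /o/ and /e/, so it spirantizes to the fricative [x]. /oiruburuoke/ → oiruvuruoxe.
Rule 2 (intervocalic h-deletion): no segment meets the environment; /oiruvuruoxe/ is unchanged.
Rule 3 (pre-rhotic lowering): /i/ is a high vowel immediately before /r/, so it lowers to [e]. /u/ is a high vowel immediately before /r/, so it lowers to [o]. /oiruvuruoxe/ → oeruvoruoxe.
Rule 4 (final vowel raising): /e/ is a mid vowel in word-final position, so it raises to [i]. /oeruvoruoxe/ → oeruvoruoxi.

oeruvoruoxi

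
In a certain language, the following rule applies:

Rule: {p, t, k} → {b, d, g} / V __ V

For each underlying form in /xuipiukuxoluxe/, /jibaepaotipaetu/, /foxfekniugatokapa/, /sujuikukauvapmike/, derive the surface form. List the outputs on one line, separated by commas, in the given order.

/xuipiukuxoluxe/: /p/ is a voiceless stop between vowels /i/ and /i/, so it voices to [b]. /k/ is a voiceless stop between vowels /u/ and /u/, so it voices to [g]. → [xuibiuguxoluxe].
/jibaepaotipaetu/: /p/ is a voiceless stop between vowels /e/ and /a/, so it voices to [b]. /t/ is a voiceless stop between vowels /o/ and /i/, so it voices to [d]. /p/ is a voiceless stop between vowels /i/ and /a/, so it voices to [b]. /t/ is a voiceless stop between vowels /e/ and /u/, so it voices to [d]. → [jibaebaodibaedu].
/foxfekniugatokapa/: /t/ is a voiceless stop between vowels /a/ and /o/, so it voices to [d]. /k/ is a voiceless stop between vowels /o/ and /a/, so it voices to [g]. /p/ is a voiceless stop between vowels /a/ and /a/, so it voices to [b]. → [foxfekniugadogaba].
/sujuikukauvapmike/: /k/ is a voiceless stop between vowels /i/ and /u/, so it voices to [g]. /k/ is a voiceless stop between vowels /u/ and /a/, so it voices to [g]. /k/ is a voiceless stop between vowels /i/ and /e/, so it voices to [g]. → [sujuigugauvapmige].

xuibiuguxoluxe, jibaebaodibaedu, foxfekniugadogaba, sujuigugauvapmige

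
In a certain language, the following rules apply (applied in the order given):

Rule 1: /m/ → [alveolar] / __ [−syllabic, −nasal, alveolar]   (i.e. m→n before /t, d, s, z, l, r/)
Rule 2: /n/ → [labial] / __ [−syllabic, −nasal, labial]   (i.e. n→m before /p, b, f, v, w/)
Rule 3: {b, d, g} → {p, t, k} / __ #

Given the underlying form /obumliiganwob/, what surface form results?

obunliigamwop

Rule 1 (nasal place assimilation): /m/ precedes the alveolar consonant /l/, so it assimilates in place to [n]. /obumliiganwob/ → obunliiganwob.
Rule 2 (nasal place assimilation): /n/ precedes the labial consonant /w/, so it assimilates in place to [m]. /obunliiganwob/ → obunliigamwob.
Rule 3 (final devoicing): /b/ is a voiced stop in word-final position, so it devoices to [p]. /obunliigamwob/ → obunliigamwop.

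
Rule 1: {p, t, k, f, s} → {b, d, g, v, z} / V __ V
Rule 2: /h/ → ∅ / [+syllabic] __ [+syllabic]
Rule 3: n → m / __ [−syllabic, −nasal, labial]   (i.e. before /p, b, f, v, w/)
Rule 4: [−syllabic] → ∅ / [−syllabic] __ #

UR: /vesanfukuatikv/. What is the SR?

Rule 1 (intervocalic voicing): /s/ is a voiceless obstruent between vowels /e/ and /a/, so it voices to [z]. /k/ is a voiceless obstruent between vowels /u/ and /u/, so it voices to [g]. /t/ is a voiceless obstruent between vowels /a/ and /i/, so it voices to [d]. /vesanfukuatikv/ → vezanfuguadikv.
Rule 2 (intervocalic h-deletion): no segment meets the environment; /vezanfuguadikv/ is unchanged.
Rule 3 (nasal place assimilation): /n/ precedes the labial consonant /f/, so it assimilates in place to [m]. /vezanfuguadikv/ → vezamfuguadikv.
Rule 4 (final cluster simplification): /v/ is the second consonant of a word-final cluster /kv/, so it deletes. /vezamfuguadikv/ → vezamfuguadik.

vezamfuguadik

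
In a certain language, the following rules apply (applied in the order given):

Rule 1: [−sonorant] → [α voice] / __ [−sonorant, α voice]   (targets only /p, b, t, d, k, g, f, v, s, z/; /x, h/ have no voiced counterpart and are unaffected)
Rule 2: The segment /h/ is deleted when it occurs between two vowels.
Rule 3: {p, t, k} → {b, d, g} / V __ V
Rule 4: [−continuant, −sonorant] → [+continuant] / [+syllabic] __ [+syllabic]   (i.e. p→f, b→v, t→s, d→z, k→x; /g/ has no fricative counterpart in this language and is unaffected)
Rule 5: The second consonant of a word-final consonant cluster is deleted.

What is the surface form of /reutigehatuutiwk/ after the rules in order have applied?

reuzigeazuuziw

Rule 1 (regressive voicing assimilation): no segment meets the environment; /reutigehatuutiwk/ is unchanged.
Rule 2 (intervocalic h-deletion): /h/ occurs between vowels /e/ and /a/, so it deletes. /reutigehatuutiwk/ → reutigeatuutiwk.
Rule 3 (intervocalic voicing): /t/ is a voiceless stop between vowels /u/ and /i/, so it voices to [d]. /t/ is a voiceless stop between vowels /a/ and /u/, so it voices to [d]. /t/ is a voiceless stop between vowels /u/ and /i/, so it voices to [d]. /reutigeatuutiwk/ → reudigeaduudiwk.
Rule 4 (intervocalic spirantization): /d/ is a stop between vowels /u/ and /i/, so it spirantizes to the fricative [z]. /d/ is a stop between vowels /a/ and /u/, so it spirantizes to the fricative [z]. /d/ is a stop between vowels /u/ and /i/, so it spirantizes to the fricative [z]. /reudigeaduudiwk/ → reuzigeazuuziwk.
Rule 5 (final cluster simplification): /k/ is the second consonant of a word-final cluster /wk/, so it deletes. /reuzigeazuuziwk/ → reuzigeazuuziw.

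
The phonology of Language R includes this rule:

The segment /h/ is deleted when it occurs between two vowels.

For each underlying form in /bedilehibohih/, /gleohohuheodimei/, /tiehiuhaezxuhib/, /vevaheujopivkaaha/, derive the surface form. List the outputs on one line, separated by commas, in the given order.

/bedilehibohih/: /h/ occurs between vowels /e/ and /i/, so it deletes. /h/ occurs between vowels /o/ and /i/, so it deletes. → [bedileiboih].
/gleohohuheodimei/: /h/ occurs between vowels /o/ and /o/, so it deletes. /h/ occurs between vowels /o/ and /u/, so it deletes. /h/ occurs between vowels /u/ and /e/, so it deletes. → [gleooueodimei].
/tiehiuhaezxuhib/: /h/ occurs between vowels /e/ and /i/, so it deletes. /h/ occurs between vowels /u/ and /a/, so it deletes. /h/ occurs between vowels /u/ and /i/, so it deletes. → [tieiuaezxuib].
/vevaheujopivkaaha/: /h/ occurs between vowels /a/ and /e/, so it deletes. /h/ occurs between vowels /a/ and /a/, so it deletes. → [vevaeujopivkaaa].

bedileiboih, gleooueodimei, tieiuaezxuib, vevaeujopivkaaa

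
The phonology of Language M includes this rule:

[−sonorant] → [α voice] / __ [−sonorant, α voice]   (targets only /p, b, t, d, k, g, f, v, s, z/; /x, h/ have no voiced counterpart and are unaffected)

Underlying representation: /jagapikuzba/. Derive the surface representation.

jagapikuzba

No segment of /jagapikuzba/ meets the structural description of the rule, so the form surfaces unchanged.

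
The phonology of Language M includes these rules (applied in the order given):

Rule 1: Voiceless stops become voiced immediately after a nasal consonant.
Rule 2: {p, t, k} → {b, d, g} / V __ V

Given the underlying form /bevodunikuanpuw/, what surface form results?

Rule 1 (post-nasal voicing): /p/ is a voiceless stop immediately after the nasal /n/, so it voices to [b]. /bevodunikuanpuw/ → bevodunikuanbuw.
Rule 2 (intervocalic voicing): /k/ is a voiceless stop between vowels /i/ and /u/, so it voices to [g]. /bevodunikuanbuw/ → bevoduniguanbuw.

bevoduniguanbuw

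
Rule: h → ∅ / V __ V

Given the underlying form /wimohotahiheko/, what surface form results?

/h/ occurs between vowels /o/ and /o/, so it deletes.
/h/ occurs between vowels /a/ and /i/, so it deletes.
/h/ occurs between vowels /i/ and /e/, so it deletes.
Surface form: [wimootaieko].

wimootaieko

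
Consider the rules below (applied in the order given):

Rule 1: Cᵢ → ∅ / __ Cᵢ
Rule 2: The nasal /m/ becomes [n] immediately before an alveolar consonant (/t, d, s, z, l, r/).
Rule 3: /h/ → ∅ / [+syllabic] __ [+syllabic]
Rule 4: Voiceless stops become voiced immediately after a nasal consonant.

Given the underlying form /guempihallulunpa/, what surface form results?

guembialulunba

Rule 1 (degemination): /ll/ is a geminate; the first /l/ deletes. /guempihallulunpa/ → guempihalulunpa.
Rule 2 (nasal place assimilation): no segment meets the environment; /guempihalulunpa/ is unchanged.
Rule 3 (intervocalic h-deletion): /h/ occurs between vowels /i/ and /a/, so it deletes. /guempihalulunpa/ → guempialulunpa.
Rule 4 (post-nasal voicing): /p/ is a voiceless stop immediately after the nasal /m/, so it voices to [b]. /p/ is a voiceless stop immediately after the nasal /n/, so it voices to [b]. /guempialulunpa/ → guembialulunba.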